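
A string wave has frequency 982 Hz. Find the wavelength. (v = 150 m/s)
λ = v/f = 0.1527 m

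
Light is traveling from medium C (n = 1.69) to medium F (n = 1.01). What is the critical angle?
θc = arcsin(n₂/n₁) = 36.7°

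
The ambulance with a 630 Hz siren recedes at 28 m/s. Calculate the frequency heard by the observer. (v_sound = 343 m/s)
f_obs = f·v/(v + v_s) = 582.5 Hz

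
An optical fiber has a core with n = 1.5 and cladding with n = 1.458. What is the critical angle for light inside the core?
θc = arcsin(n_cladding/n_core) = 76.41°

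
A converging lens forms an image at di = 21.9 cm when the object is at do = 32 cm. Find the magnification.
M = −di/do = -0.6844 (inverted image)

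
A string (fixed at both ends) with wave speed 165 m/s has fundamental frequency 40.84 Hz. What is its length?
L = v/(2f₁) = 2.02 m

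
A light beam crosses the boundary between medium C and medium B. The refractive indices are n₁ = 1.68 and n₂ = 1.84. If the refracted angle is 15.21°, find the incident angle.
sin θ₁ = (n₂/n₁)·sin θ₂ → θ₁ = 16.7°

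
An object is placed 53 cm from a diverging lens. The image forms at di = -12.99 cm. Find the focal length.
1/f = 1/do + 1/di → f = -17.21 cm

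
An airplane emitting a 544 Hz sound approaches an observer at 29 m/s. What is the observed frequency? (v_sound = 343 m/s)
f_obs = f·v/(v − v_s) = 594.2 Hz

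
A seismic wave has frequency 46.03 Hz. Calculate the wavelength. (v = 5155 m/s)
λ = v/f = 112 m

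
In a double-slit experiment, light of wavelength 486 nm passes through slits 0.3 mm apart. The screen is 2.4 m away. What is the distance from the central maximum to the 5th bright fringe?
y = mλL/d = 19.44 mm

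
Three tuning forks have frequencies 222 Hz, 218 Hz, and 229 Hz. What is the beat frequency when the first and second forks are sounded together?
4 Hz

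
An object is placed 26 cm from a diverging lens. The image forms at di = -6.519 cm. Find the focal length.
1/f = 1/do + 1/di → f = -8.7 cm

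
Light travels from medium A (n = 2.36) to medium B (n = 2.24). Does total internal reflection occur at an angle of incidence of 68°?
θc = arcsin(n₂/n₁) = 71.65°; 68° < θc, so no — the ray refracts.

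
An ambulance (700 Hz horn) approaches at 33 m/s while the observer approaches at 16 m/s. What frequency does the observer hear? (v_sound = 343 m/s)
f_obs = f·(v + v_o)/(v − v_s) = 810.6 Hz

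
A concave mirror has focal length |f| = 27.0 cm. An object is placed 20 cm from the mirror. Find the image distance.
f = +27.0 cm (concave); 1/di = 1/f − 1/do → di = -77.14 cm (virtual image, behind mirror)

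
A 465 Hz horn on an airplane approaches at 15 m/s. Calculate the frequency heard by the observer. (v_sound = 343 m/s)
f_obs = f·v/(v − v_s) = 486.3 Hz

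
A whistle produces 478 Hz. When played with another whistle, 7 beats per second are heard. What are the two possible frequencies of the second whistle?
f₂ = 478 ± 7 Hz → 485 Hz or 471 Hz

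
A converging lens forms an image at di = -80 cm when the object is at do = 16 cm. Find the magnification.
M = −di/do = 5 (upright image)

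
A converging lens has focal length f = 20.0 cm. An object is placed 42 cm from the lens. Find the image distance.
1/di = 1/f − 1/do → di = 38.18 cm (real image)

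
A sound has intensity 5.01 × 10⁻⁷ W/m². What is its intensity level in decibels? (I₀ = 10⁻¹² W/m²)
β = 10·log₁₀(I/I₀) = 57 dB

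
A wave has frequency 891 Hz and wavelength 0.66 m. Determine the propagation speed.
v = fλ = 588.1 m/s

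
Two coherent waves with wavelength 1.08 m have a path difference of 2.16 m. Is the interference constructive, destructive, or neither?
constructive — path difference = 2λ, a whole number of wavelengths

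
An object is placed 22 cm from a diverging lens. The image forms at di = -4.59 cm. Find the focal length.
1/f = 1/do + 1/di → f = -5.8 cm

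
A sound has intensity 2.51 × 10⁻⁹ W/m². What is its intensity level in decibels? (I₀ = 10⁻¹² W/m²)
β = 10·log₁₀(I/I₀) = 34 dB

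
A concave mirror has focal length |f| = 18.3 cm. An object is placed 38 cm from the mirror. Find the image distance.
f = +18.3 cm (concave); 1/di = 1/f − 1/do → di = 35.3 cm (real image, in front of mirror)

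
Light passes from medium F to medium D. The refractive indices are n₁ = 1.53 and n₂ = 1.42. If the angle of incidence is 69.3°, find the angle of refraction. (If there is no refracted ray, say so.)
sin θ₂ = (n₁/n₂)·sin θ₁ = 1.008 > 1, so there is no refracted ray — the light undergoes total internal reflection.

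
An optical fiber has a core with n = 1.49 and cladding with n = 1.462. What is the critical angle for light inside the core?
θc = arcsin(n_cladding/n_core) = 78.87°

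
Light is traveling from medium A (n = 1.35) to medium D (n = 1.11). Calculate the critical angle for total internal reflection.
θc = arcsin(n₂/n₁) = 55.31°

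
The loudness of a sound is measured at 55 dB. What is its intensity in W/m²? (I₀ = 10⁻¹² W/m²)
I = I₀·10^(β/10) = 3.16 × 10⁻⁷ W/m²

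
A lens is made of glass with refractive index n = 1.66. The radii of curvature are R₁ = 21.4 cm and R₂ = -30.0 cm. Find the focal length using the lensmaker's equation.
1/f = (n − 1)(1/R₁ − 1/R₂) → f = 18.92 cm (converging lens)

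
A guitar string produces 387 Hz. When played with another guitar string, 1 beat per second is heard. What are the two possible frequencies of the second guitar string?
f₂ = 387 ± 1 Hz → 388 Hz or 386 Hz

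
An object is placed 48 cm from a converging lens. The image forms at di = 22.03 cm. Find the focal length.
1/f = 1/do + 1/di → f = 15.1 cm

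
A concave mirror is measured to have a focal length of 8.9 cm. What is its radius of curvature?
R = 2|f| = 17.8 cm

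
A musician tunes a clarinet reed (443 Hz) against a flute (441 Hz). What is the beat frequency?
2 Hz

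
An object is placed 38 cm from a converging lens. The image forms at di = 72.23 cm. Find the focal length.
1/f = 1/do + 1/di → f = 24.9 cm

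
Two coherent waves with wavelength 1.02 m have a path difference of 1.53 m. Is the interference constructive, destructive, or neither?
destructive — path difference = 1.5λ, an odd multiple of λ/2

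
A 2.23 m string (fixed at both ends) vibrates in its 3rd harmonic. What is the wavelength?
λₙ = 2L/n = 1.487 m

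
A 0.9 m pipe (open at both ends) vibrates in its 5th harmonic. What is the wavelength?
λₙ = 2L/n = 0.36 m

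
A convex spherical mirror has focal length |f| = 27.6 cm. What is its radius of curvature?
R = 2|f| = 55.2 cm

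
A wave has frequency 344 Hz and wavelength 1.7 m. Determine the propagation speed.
v = fλ = 584.8 m/s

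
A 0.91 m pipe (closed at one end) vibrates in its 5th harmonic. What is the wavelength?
λₙ = 4L/n = 0.728 m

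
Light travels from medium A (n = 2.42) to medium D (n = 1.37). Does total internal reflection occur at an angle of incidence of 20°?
θc = arcsin(n₂/n₁) = 34.48°; 20° < θc, so no — the ray refracts.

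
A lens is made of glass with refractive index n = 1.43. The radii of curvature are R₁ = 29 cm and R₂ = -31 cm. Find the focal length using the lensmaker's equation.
1/f = (n − 1)(1/R₁ − 1/R₂) → f = 34.84 cm (converging lens)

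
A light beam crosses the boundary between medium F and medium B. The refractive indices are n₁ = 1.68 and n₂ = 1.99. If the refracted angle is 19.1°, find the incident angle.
sin θ₁ = (n₂/n₁)·sin θ₂ → θ₁ = 22.81°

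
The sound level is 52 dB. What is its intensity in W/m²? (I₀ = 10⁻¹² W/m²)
I = I₀·10^(β/10) = 1.58 × 10⁻⁷ W/m²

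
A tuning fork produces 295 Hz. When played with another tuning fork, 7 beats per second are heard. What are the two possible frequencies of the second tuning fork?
f₂ = 295 ± 7 Hz → 302 Hz or 288 Hz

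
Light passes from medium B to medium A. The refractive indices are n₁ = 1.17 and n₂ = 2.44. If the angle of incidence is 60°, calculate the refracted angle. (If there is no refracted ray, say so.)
sin θ₂ = (n₁/n₂)·sin θ₁ = 0.4153 → θ₂ = 24.54°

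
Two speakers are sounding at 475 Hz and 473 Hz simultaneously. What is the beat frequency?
2 Hz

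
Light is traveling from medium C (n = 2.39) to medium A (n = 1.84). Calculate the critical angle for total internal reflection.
θc = arcsin(n₂/n₁) = 50.34°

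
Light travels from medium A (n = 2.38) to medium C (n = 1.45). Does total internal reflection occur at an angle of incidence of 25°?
θc = arcsin(n₂/n₁) = 37.53°; 25° < θc, so no — the ray refracts.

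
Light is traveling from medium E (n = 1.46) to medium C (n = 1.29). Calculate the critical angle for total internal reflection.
θc = arcsin(n₂/n₁) = 62.08°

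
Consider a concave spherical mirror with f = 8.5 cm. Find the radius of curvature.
R = 2|f| = 17 cm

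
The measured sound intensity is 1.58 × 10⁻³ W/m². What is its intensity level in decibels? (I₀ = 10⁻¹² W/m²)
β = 10·log₁₀(I/I₀) = 91.99 dB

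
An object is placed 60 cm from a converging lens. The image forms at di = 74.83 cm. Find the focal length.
1/f = 1/do + 1/di → f = 33.3 cm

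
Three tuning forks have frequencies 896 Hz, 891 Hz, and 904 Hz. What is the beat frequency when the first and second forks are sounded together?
5 Hz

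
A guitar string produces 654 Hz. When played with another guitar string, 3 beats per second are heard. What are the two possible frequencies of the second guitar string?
f₂ = 654 ± 3 Hz → 657 Hz or 651 Hz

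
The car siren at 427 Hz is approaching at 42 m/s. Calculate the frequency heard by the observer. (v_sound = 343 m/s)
f_obs = f·v/(v − v_s) = 486.6 Hz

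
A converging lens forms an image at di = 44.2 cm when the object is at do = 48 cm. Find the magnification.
M = −di/do = -0.9208 (inverted image)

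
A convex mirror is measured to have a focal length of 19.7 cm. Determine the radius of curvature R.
R = 2|f| = 39.4 cm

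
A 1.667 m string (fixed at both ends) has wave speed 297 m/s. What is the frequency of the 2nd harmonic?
fₙ = nv/(2L) = 178.2 Hz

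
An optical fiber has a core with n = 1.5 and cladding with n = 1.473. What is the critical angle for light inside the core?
θc = arcsin(n_cladding/n_core) = 79.11°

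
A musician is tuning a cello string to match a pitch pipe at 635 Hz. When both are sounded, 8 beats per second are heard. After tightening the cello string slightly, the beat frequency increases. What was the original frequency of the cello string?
643 Hz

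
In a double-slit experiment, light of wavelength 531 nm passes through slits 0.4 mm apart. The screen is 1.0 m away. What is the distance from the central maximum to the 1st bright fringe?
y = mλL/d = 1.328 mm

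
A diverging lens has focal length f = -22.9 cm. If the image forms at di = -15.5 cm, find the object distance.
1/do = 1/f − 1/di → do = 47.97 cm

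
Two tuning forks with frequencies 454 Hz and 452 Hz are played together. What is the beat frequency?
2 Hz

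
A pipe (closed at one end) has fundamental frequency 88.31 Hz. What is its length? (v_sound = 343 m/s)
L = v/(4f₁) = 0.971 m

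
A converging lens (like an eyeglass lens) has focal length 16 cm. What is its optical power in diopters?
P = 1/f = 6.25 D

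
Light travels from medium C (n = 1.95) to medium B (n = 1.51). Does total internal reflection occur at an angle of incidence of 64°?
θc = arcsin(n₂/n₁) = 50.75°; 64° > θc, so yes — total internal reflection.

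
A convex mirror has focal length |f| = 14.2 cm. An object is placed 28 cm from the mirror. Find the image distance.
f = −14.2 cm (convex); 1/di = 1/f − 1/do → di = -9.422 cm (virtual image, behind mirror)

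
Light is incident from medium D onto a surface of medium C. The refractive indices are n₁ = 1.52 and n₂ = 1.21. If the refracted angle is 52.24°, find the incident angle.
sin θ₁ = (n₂/n₁)·sin θ₂ → θ₁ = 39°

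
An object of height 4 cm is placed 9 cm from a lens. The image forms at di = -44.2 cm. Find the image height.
hi = (-di/do) × ho = 19.64 cm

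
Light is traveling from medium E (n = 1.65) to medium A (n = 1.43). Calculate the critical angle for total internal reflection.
θc = arcsin(n₂/n₁) = 60.07°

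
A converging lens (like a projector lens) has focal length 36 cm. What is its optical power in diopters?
P = 1/f = 2.778 D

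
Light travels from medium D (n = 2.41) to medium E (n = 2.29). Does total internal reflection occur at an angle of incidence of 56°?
θc = arcsin(n₂/n₁) = 71.84°; 56° < θc, so no — the ray refracts.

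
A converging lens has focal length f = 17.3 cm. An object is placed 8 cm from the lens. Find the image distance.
1/di = 1/f − 1/do → di = -14.88 cm (virtual image)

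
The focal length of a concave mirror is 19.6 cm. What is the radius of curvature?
R = 2|f| = 39.2 cm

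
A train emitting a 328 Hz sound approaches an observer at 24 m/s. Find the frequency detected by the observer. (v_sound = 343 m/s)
f_obs = f·v/(v − v_s) = 352.7 Hz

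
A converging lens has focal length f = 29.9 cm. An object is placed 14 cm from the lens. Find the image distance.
1/di = 1/f − 1/do → di = -26.33 cm (virtual image)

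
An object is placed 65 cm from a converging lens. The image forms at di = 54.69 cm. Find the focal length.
1/f = 1/do + 1/di → f = 29.7 cm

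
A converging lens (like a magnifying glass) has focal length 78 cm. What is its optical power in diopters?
P = 1/f = 1.282 D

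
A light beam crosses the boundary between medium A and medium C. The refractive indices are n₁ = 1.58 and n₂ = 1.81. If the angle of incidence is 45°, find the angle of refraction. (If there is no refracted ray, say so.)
sin θ₂ = (n₁/n₂)·sin θ₁ = 0.6173 → θ₂ = 38.12°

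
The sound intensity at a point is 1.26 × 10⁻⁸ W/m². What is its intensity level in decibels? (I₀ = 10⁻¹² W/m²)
β = 10·log₁₀(I/I₀) = 41 dB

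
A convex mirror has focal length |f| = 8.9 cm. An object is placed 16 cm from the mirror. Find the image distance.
f = −8.9 cm (convex); 1/di = 1/f − 1/do → di = -5.719 cm (virtual image, behind mirror)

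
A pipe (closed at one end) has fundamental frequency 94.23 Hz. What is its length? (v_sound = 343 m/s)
L = v/(4f₁) = 0.91 m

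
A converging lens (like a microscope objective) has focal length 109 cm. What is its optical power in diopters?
P = 1/f = 0.9174 D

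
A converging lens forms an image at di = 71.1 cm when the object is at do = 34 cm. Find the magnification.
M = −di/do = -2.091 (inverted image)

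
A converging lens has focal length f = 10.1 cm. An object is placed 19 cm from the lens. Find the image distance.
1/di = 1/f − 1/do → di = 21.56 cm (real image)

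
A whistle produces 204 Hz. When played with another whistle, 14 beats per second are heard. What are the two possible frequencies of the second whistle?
f₂ = 204 ± 14 Hz → 218 Hz or 190 Hz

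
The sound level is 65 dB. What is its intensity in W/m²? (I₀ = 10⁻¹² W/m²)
I = I₀·10^(β/10) = 3.16 × 10⁻⁶ W/m²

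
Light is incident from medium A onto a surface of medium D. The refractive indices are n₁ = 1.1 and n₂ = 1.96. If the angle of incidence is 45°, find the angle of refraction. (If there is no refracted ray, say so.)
sin θ₂ = (n₁/n₂)·sin θ₁ = 0.3968 → θ₂ = 23.38°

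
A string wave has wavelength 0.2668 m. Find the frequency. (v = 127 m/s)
f = v/λ = 476 Hz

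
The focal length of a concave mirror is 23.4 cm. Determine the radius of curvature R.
R = 2|f| = 46.8 cm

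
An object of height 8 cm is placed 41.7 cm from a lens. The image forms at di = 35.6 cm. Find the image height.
hi = (-di/do) × ho = -6.83 cm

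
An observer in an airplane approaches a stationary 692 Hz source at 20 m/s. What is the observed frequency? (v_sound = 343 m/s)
f_obs = f·(v + v_o)/v = 732.3 Hz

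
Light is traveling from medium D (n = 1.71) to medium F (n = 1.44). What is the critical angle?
θc = arcsin(n₂/n₁) = 57.36°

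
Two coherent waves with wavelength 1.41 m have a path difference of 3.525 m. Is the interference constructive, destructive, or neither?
destructive — path difference = 2.5λ, an odd multiple of λ/2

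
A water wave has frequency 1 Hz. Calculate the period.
T = 1/f = 1 s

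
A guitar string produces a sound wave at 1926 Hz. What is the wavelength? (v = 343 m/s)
λ = v/f = 0.1781 m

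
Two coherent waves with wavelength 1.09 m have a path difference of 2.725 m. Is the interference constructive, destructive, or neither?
destructive — path difference = 2.5λ, an odd multiple of λ/2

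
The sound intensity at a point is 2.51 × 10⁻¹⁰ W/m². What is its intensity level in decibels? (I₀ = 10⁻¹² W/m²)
β = 10·log₁₀(I/I₀) = 24 dB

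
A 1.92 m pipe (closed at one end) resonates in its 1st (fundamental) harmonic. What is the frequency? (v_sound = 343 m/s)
fₙ = nv/(4L) = 44.66 Hz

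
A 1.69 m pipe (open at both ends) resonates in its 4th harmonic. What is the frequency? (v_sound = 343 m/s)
fₙ = nv/(2L) = 405.9 Hz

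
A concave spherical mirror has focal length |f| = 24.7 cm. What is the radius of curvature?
R = 2|f| = 49.4 cm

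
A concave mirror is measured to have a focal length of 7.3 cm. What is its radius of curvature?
R = 2|f| = 14.6 cm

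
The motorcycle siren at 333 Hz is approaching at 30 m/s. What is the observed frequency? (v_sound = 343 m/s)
f_obs = f·v/(v − v_s) = 364.9 Hz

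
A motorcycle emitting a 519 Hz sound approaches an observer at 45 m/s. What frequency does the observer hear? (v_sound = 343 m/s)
f_obs = f·v/(v − v_s) = 597.4 Hz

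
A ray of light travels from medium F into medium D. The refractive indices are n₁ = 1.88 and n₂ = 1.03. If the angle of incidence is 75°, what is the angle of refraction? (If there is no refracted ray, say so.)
sin θ₂ = (n₁/n₂)·sin θ₁ = 1.763 > 1, so there is no refracted ray — the light undergoes total internal reflection.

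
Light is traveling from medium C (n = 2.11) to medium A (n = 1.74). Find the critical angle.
θc = arcsin(n₂/n₁) = 55.55°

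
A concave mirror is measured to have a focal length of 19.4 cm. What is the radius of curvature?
R = 2|f| = 38.8 cm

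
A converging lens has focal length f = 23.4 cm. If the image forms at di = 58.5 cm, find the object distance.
1/do = 1/f − 1/di → do = 39 cm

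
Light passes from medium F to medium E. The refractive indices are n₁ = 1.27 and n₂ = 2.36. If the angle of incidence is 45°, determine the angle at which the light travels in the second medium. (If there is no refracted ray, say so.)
sin θ₂ = (n₁/n₂)·sin θ₁ = 0.3805 → θ₂ = 22.37°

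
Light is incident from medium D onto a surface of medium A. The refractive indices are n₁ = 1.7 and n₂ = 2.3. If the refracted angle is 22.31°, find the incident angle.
sin θ₁ = (n₂/n₁)·sin θ₂ → θ₁ = 30.9°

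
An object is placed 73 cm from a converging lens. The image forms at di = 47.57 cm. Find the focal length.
1/f = 1/do + 1/di → f = 28.8 cm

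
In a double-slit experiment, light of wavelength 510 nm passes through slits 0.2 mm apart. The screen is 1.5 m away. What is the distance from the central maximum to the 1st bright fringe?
y = mλL/d = 3.825 mm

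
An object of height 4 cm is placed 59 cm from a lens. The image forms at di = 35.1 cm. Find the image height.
hi = (-di/do) × ho = -2.38 cm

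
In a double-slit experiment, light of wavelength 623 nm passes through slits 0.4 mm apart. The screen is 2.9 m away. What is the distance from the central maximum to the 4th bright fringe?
y = mλL/d = 18.07 mm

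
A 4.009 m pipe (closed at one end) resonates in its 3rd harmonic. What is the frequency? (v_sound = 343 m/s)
fₙ = nv/(4L) = 64.17 Hz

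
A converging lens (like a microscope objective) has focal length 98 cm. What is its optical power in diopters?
P = 1/f = 1.02 D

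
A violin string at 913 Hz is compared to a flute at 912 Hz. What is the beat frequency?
1 Hz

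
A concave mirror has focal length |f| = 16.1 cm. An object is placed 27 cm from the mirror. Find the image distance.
f = +16.1 cm (concave); 1/di = 1/f − 1/do → di = 39.88 cm (real image, in front of mirror)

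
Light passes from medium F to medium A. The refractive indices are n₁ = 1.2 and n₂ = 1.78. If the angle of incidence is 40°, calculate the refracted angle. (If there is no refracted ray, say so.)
sin θ₂ = (n₁/n₂)·sin θ₁ = 0.4333 → θ₂ = 25.68°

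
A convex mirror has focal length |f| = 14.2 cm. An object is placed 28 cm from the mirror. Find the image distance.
f = −14.2 cm (convex); 1/di = 1/f − 1/do → di = -9.422 cm (virtual image, behind mirror)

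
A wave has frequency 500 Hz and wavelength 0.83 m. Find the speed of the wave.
v = fλ = 415 m/s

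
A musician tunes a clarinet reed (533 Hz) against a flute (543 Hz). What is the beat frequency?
10 Hz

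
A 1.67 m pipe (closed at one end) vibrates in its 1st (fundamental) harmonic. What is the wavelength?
λₙ = 4L/n = 6.68 m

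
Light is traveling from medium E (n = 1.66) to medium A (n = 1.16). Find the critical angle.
θc = arcsin(n₂/n₁) = 44.33°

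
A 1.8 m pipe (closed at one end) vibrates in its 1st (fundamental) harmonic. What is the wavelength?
λₙ = 4L/n = 7.2 m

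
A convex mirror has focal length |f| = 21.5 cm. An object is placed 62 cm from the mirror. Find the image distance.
f = −21.5 cm (convex); 1/di = 1/f − 1/do → di = -15.96 cm (virtual image, behind mirror)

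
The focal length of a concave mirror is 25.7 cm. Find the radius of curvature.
R = 2|f| = 51.4 cm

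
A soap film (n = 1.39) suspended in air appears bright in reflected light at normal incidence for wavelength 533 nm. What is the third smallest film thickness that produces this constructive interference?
2nt = (m − ½)λ with m = 3 → t = (m − ½)λ/(2n) = 479.3 nm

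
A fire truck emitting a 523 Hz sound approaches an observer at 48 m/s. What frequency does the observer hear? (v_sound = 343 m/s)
f_obs = f·v/(v − v_s) = 608.1 Hz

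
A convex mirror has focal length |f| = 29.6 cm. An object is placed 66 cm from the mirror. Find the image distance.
f = −29.6 cm (convex); 1/di = 1/f − 1/do → di = -20.44 cm (virtual image, behind mirror)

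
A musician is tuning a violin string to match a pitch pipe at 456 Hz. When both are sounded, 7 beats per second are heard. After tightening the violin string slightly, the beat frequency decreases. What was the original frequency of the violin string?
449 Hz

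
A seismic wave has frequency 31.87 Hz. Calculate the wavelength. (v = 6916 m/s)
λ = v/f = 217 m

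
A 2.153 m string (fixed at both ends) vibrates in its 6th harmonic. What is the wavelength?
λₙ = 2L/n = 0.7177 m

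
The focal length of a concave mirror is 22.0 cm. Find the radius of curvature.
R = 2|f| = 44 cm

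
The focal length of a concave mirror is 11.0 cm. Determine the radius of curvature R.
R = 2|f| = 22 cm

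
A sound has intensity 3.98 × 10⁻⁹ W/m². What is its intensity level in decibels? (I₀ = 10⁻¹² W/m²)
β = 10·log₁₀(I/I₀) = 36 dB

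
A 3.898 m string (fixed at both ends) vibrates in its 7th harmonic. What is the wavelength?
λₙ = 2L/n = 1.114 m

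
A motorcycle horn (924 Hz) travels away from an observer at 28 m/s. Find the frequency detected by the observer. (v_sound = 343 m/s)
f_obs = f·v/(v + v_s) = 854.3 Hz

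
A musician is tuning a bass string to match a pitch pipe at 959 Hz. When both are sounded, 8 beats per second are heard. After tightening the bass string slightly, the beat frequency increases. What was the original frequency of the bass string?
967 Hz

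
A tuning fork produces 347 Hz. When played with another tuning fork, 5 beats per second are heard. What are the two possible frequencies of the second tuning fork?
f₂ = 347 ± 5 Hz → 352 Hz or 342 Hz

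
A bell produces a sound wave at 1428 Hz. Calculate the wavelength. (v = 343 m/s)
λ = v/f = 0.2402 m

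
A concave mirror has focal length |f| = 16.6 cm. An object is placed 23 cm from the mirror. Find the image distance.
f = +16.6 cm (concave); 1/di = 1/f − 1/do → di = 59.66 cm (real image, in front of mirror)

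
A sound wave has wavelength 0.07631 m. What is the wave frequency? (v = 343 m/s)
f = v/λ = 4495 Hz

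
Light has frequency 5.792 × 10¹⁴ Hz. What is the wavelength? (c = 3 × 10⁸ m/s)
λ = c/f = 518 nm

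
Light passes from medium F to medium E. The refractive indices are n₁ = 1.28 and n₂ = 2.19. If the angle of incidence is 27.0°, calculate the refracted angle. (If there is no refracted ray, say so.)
sin θ₂ = (n₁/n₂)·sin θ₁ = 0.2653 → θ₂ = 15.39°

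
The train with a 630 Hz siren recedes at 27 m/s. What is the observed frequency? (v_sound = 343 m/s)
f_obs = f·v/(v + v_s) = 584 Hz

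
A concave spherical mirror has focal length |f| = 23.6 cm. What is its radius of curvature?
R = 2|f| = 47.2 cm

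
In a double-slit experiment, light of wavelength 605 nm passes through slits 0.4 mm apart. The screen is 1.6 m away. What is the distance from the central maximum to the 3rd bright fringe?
y = mλL/d = 7.26 mm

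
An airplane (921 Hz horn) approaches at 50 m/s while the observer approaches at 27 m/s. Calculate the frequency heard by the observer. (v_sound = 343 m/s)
f_obs = f·(v + v_o)/(v − v_s) = 1163 Hz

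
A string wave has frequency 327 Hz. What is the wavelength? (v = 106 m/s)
λ = v/f = 0.3242 m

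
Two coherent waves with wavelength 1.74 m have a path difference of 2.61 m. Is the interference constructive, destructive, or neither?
destructive — path difference = 1.5λ, an odd multiple of λ/2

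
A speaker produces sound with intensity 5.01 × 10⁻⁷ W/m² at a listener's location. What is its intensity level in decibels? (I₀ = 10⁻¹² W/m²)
β = 10·log₁₀(I/I₀) = 57 dB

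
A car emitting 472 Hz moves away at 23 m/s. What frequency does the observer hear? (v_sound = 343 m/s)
f_obs = f·v/(v + v_s) = 442.3 Hz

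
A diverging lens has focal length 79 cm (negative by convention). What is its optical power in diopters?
P = 1/f = -1.266 D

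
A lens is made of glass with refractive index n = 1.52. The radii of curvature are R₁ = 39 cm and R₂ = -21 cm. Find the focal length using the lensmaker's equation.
1/f = (n − 1)(1/R₁ − 1/R₂) → f = 26.25 cm (converging lens)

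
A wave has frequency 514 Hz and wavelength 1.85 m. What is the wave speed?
v = fλ = 950.9 m/s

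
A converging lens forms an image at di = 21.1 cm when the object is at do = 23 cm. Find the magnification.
M = −di/do = -0.9174 (inverted image)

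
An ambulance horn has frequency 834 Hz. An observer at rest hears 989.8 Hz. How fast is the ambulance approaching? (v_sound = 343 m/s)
v_s = v·(1 − f/f_obs) = 53.99 m/s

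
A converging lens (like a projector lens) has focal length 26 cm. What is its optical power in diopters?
P = 1/f = 3.846 D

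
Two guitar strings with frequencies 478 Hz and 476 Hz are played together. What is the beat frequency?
2 Hz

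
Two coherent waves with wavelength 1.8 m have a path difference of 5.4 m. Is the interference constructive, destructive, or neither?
constructive — path difference = 3λ, a whole number of wavelengths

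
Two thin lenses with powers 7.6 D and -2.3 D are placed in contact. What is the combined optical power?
P_total = P₁ + P₂ = 5.3 D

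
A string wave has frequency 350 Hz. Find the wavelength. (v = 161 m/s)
λ = v/f = 0.46 m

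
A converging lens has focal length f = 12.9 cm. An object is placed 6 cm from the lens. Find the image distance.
1/di = 1/f − 1/do → di = -11.22 cm (virtual image)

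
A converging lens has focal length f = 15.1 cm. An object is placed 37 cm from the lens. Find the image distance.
1/di = 1/f − 1/do → di = 25.51 cm (real image)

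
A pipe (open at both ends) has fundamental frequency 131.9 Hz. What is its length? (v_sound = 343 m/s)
L = v/(2f₁) = 1.3 m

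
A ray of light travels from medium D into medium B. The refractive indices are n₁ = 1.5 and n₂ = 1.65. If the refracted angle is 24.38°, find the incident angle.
sin θ₁ = (n₂/n₁)·sin θ₂ → θ₁ = 27°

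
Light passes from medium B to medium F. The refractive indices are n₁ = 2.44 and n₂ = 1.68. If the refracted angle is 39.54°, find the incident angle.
sin θ₁ = (n₂/n₁)·sin θ₂ → θ₁ = 26°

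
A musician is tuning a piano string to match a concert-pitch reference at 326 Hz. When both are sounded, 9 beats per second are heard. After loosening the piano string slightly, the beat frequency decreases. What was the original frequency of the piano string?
335 Hz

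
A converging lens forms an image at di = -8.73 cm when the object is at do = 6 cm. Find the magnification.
M = −di/do = 1.455 (upright image)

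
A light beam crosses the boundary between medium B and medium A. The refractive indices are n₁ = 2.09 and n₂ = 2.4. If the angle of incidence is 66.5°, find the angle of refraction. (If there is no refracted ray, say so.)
sin θ₂ = (n₁/n₂)·sin θ₁ = 0.7986 → θ₂ = 53°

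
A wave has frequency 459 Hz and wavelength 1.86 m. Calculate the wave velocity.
v = fλ = 853.7 m/s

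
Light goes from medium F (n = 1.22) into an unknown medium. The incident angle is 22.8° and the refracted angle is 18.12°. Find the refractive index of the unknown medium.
n₂ = n₁·sin θ₁ / sin θ₂ = 1.52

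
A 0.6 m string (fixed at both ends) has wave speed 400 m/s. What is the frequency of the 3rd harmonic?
fₙ = nv/(2L) = 1000 Hz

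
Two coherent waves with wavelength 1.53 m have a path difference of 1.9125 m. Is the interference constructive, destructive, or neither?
neither (partial) — path difference = 1.25λ, neither a whole number of wavelengths nor an odd multiple of λ/2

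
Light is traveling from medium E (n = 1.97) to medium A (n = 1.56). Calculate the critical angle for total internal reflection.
θc = arcsin(n₂/n₁) = 52.36°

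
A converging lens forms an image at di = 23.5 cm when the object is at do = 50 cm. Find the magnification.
M = −di/do = -0.47 (inverted image)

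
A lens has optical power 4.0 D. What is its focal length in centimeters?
f = 1/P = 25 cm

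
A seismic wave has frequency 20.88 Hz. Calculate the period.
T = 1/f = 0.04789 s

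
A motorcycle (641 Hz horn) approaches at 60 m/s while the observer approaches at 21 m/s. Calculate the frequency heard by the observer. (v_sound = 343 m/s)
f_obs = f·(v + v_o)/(v − v_s) = 824.5 Hz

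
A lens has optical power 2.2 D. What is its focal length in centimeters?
f = 1/P = 45.45 cm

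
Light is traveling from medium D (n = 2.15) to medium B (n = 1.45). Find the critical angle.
θc = arcsin(n₂/n₁) = 42.41°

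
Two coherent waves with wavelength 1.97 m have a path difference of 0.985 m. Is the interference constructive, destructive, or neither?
destructive — path difference = 0.5λ, an odd multiple of λ/2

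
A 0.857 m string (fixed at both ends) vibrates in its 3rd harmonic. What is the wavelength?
λₙ = 2L/n = 0.5713 m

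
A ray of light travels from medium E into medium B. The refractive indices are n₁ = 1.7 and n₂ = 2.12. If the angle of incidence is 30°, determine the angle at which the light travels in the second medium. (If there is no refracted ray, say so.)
sin θ₂ = (n₁/n₂)·sin θ₁ = 0.4009 → θ₂ = 23.64°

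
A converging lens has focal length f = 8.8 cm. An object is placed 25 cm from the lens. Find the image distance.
1/di = 1/f − 1/do → di = 13.58 cm (real image)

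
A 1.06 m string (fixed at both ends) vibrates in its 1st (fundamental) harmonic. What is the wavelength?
λₙ = 2L/n = 2.12 m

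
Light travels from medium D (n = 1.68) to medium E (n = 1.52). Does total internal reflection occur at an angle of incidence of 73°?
θc = arcsin(n₂/n₁) = 64.79°; 73° > θc, so yes — total internal reflection.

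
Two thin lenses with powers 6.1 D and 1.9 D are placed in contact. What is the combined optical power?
P_total = P₁ + P₂ = 8.0 D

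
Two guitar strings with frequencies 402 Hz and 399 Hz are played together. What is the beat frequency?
3 Hz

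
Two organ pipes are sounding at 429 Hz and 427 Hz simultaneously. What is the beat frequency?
2 Hz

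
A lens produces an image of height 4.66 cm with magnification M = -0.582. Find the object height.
ho = |hi|/|M| = 8.007 cm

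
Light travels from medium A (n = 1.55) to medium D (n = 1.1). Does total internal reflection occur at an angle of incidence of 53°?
θc = arcsin(n₂/n₁) = 45.21°; 53° > θc, so yes — total internal reflection.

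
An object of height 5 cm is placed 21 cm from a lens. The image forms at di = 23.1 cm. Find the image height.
hi = (-di/do) × ho = -5.5 cm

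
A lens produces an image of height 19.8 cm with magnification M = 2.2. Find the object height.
ho = |hi|/|M| = 9 cm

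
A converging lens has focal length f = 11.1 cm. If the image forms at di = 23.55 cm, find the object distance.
1/do = 1/f − 1/di → do = 21 cm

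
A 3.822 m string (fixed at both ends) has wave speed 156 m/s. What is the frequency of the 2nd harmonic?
fₙ = nv/(2L) = 40.82 Hz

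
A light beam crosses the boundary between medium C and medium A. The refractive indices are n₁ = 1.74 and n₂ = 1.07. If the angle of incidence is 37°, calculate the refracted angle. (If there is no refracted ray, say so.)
sin θ₂ = (n₁/n₂)·sin θ₁ = 0.9787 → θ₂ = 78.14°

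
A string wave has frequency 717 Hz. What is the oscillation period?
T = 1/f = 0.001395 s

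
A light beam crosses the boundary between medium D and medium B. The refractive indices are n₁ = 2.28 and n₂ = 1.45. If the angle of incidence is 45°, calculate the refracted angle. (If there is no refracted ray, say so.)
sin θ₂ = (n₁/n₂)·sin θ₁ = 1.112 > 1, so there is no refracted ray — the light undergoes total internal reflection.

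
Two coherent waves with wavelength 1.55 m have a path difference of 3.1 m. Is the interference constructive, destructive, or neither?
constructive — path difference = 2λ, a whole number of wavelengths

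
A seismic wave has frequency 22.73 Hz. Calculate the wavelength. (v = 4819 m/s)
λ = v/f = 212 m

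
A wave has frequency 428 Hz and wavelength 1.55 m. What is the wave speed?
v = fλ = 663.4 m/s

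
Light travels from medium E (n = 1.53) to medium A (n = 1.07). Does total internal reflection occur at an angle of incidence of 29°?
θc = arcsin(n₂/n₁) = 44.37°; 29° < θc, so no — the ray refracts.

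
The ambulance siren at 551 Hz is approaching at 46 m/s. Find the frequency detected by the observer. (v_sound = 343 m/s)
f_obs = f·v/(v − v_s) = 636.3 Hz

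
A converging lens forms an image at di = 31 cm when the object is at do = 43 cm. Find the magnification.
M = −di/do = -0.7209 (inverted image)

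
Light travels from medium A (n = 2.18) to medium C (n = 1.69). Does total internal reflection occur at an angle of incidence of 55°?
θc = arcsin(n₂/n₁) = 50.83°; 55° > θc, so yes — total internal reflection.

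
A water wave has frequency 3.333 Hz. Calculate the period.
T = 1/f = 0.3 s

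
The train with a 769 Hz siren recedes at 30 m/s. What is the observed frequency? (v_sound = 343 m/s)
f_obs = f·v/(v + v_s) = 707.2 Hz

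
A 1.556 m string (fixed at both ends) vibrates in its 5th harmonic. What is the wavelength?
λₙ = 2L/n = 0.6224 m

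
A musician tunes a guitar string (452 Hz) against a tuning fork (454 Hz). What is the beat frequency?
2 Hz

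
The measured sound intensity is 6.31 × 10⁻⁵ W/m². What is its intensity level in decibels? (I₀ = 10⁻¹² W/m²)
β = 10·log₁₀(I/I₀) = 78 dB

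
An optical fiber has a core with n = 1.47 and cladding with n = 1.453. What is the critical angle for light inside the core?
θc = arcsin(n_cladding/n_core) = 81.28°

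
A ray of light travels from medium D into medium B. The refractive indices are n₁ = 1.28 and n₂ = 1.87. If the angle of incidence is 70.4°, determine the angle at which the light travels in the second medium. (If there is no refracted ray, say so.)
sin θ₂ = (n₁/n₂)·sin θ₁ = 0.6448 → θ₂ = 40.15°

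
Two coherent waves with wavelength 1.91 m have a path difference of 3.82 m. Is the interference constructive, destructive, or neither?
constructive — path difference = 2λ, a whole number of wavelengths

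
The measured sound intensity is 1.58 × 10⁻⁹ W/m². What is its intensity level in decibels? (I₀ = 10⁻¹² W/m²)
β = 10·log₁₀(I/I₀) = 31.99 dB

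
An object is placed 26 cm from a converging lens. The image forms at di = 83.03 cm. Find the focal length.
1/f = 1/do + 1/di → f = 19.8 cm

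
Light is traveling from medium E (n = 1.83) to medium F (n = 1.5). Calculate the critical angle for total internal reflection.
θc = arcsin(n₂/n₁) = 55.05°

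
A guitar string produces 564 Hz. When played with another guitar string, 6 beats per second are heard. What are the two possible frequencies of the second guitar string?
f₂ = 564 ± 6 Hz → 570 Hz or 558 Hz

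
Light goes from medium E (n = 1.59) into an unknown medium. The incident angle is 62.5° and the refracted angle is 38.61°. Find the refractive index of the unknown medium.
n₂ = n₁·sin θ₁ / sin θ₂ = 2.26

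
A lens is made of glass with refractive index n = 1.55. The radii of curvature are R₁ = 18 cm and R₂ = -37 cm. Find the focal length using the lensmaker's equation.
1/f = (n − 1)(1/R₁ − 1/R₂) → f = 22.02 cm (converging lens)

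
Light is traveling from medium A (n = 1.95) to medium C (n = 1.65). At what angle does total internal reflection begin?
θc = arcsin(n₂/n₁) = 57.8°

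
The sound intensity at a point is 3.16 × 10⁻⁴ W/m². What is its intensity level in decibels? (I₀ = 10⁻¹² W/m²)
β = 10·log₁₀(I/I₀) = 85 dB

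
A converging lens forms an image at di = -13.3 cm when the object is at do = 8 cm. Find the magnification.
M = −di/do = 1.663 (upright image)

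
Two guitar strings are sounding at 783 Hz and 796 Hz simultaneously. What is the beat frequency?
13 Hz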